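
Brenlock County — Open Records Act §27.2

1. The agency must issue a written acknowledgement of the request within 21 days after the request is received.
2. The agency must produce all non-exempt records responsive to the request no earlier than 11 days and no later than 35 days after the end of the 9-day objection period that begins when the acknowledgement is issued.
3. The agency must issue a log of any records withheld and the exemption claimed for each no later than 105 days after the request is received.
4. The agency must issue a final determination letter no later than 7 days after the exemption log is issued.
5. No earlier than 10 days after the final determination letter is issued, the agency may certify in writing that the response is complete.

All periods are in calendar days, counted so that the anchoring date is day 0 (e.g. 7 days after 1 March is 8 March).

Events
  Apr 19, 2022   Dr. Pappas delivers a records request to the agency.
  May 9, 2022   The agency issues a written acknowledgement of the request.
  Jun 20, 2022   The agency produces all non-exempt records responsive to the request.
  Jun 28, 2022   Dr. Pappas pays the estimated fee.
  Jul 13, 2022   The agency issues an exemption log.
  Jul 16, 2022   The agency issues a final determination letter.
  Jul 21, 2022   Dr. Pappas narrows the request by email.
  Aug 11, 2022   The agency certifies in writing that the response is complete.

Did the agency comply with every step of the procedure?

(1) due by Apr 19, 2022 + 21 days = May 10, 2022; completed May 9, 2022, before the deadline.
(2) the permitted window runs from May 18, 2022 + 11 = May 29, 2022 to May 18, 2022 + 35 = Jun 22, 2022; done Jun 20, 2022 — within the window.
(3) due by Apr 19, 2022 + 105 days = Aug 2, 2022; completed Jul 13, 2022, before the deadline.
(4) due by Jul 13, 2022 + 7 days = Jul 20, 2022; done Jul 16, 2022 — timely.
(5) permitted from Jul 16, 2022 + 10 days = Jul 26, 2022 onward; done Aug 11, 2022, after the minimum wait.

Yes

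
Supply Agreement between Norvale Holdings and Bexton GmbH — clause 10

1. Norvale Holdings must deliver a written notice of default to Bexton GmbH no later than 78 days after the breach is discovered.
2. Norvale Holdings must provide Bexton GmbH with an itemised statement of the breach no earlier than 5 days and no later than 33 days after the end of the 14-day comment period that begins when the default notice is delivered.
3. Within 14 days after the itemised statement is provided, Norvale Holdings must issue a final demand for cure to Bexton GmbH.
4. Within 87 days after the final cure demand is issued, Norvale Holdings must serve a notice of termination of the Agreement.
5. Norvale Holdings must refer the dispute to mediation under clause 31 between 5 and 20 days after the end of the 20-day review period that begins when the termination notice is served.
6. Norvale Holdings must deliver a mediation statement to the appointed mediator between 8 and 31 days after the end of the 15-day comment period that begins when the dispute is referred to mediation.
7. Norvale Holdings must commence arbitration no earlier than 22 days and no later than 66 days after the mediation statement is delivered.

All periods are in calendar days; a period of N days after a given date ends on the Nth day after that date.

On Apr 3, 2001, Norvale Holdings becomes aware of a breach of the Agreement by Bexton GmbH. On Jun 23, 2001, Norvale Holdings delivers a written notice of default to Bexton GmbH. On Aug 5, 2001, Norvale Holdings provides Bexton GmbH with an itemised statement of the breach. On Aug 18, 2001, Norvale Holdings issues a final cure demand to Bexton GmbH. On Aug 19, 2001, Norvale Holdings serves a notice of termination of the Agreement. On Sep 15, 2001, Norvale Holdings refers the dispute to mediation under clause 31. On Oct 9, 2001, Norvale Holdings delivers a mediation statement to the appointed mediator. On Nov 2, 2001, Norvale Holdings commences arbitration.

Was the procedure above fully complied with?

No

(1) due by Apr 3, 2001 + 78 days = Jun 20, 2001; done Jun 23, 2001 — 3 days late.
Later steps need not be reached.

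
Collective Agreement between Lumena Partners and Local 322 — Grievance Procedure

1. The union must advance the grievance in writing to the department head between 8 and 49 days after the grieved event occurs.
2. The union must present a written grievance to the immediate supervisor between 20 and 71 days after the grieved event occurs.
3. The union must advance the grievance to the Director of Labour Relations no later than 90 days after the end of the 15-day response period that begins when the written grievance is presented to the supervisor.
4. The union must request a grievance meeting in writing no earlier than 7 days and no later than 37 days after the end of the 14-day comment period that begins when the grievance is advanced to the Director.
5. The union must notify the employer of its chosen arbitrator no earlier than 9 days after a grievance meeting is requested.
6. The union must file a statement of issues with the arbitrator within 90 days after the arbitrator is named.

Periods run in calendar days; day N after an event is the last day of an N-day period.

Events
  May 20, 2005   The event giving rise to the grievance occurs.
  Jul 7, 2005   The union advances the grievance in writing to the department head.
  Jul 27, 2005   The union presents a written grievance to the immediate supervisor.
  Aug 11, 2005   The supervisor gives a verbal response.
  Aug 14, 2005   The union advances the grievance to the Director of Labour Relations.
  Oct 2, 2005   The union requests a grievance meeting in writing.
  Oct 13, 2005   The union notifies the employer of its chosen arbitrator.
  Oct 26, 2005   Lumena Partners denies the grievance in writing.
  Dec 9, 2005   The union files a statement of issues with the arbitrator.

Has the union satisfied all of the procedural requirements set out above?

(1) the permitted window runs from May 20, 2005 + 8 = May 28, 2005 to May 20, 2005 + 49 = Jul 8, 2005; done Jul 7, 2005 — within the window.
(2) the permitted window runs from May 20, 2005 + 20 = Jun 9, 2005 to May 20, 2005 + 71 = Jul 30, 2005; Jul 27, 2005 falls inside that range.
(3) due by Aug 11, 2005 + 90 days = Nov 9, 2005; Aug 14, 2005 is within that limit.
(4) the permitted window runs from Aug 28, 2005 + 7 = Sep 4, 2005 to Aug 28, 2005 + 37 = Oct 4, 2005; done Oct 2, 2005, which is between those dates.
(5) permitted from Oct 2, 2005 + 9 days = Oct 11, 2005 onward; done Oct 13, 2005 — permitted.
(6) due by Oct 13, 2005 + 90 days = Jan 11, 2006; done Dec 9, 2005 — timely.

Yes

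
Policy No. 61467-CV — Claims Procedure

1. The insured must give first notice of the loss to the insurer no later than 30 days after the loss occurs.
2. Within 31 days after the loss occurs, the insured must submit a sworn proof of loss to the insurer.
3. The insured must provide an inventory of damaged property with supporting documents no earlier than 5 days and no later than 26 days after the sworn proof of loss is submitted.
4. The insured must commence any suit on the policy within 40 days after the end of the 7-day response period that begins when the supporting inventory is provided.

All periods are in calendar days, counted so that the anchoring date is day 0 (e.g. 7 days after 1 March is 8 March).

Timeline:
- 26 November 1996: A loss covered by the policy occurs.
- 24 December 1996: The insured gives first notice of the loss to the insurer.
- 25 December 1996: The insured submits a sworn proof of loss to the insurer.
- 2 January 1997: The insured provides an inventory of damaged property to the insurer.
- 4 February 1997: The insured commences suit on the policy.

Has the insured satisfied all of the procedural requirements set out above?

Step 1: 30 days after 26 November 1996 (when the loss occurs) is 26 December 1996; done 24 December 1996 — timely.
Step 2: 31 days after 26 November 1996 (when the loss occurs) is 27 December 1996; 25 December 1996 is within that limit.
Step 3: the window is 5–26 days after 25 December 1996 (when the sworn proof of loss is submitted), so 30 December 1996 through 20 January 1997; done 2 January 1997, which is between those dates.
Step 4: 40 days after 9 January 1997 (end of the 7-day response period, which began when the supporting inventory is provided on 2 January 1997) is 18 February 1997; 4 February 1997 is within that limit.

Yes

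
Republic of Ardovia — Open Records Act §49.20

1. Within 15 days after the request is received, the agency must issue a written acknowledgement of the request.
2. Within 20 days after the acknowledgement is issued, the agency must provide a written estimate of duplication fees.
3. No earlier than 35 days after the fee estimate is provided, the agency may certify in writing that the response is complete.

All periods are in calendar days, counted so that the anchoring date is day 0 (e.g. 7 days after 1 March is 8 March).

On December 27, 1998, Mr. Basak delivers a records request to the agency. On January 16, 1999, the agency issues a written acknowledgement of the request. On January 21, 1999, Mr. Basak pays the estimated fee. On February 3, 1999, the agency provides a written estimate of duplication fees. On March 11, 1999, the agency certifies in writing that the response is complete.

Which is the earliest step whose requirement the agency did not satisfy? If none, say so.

Step 1

Step 1: 15 days after December 27, 1998 (when the request is received) is January 11, 1999; not done until January 16, 1999, 5 days after the deadline.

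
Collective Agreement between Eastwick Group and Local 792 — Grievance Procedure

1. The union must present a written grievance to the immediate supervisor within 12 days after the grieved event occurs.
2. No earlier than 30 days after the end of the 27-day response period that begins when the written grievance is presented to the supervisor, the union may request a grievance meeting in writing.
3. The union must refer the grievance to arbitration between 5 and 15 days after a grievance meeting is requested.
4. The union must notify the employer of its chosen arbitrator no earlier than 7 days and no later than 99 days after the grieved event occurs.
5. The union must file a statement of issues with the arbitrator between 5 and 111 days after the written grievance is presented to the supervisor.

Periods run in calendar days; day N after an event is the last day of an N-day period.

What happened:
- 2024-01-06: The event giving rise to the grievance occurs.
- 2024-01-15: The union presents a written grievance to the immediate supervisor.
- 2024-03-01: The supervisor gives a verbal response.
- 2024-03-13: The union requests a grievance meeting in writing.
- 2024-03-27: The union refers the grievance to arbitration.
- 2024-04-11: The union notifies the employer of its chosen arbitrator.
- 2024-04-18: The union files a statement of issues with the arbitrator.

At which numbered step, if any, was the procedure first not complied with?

None — every step was satisfied

Step 1: 12 days after 2024-01-06 (when the grieved event occurs) is 2024-01-18; done 2024-01-15 — timely.
Step 2: the earliest permitted date is 30 days after 2024-02-11 (end of the 27-day response period, which began when the written grievance is presented to the supervisor on 2024-01-15), i.e. 2024-03-12; 2024-03-13 is on or after that date.
Step 3: the window is 5–15 days after 2024-03-13 (when a grievance meeting is requested), so 2024-03-18 through 2024-03-28; done 2024-03-27, which is between those dates.
Step 4: the window is 7–99 days after 2024-01-06 (when the grieved event occurs), so 2024-01-13 through 2024-04-14; 2024-04-11 falls inside that range.
Step 5: the window is 5–111 days after 2024-01-15 (when the written grievance is presented to the supervisor), so 2024-01-20 through 2024-05-05; done 2024-04-18 — within the window.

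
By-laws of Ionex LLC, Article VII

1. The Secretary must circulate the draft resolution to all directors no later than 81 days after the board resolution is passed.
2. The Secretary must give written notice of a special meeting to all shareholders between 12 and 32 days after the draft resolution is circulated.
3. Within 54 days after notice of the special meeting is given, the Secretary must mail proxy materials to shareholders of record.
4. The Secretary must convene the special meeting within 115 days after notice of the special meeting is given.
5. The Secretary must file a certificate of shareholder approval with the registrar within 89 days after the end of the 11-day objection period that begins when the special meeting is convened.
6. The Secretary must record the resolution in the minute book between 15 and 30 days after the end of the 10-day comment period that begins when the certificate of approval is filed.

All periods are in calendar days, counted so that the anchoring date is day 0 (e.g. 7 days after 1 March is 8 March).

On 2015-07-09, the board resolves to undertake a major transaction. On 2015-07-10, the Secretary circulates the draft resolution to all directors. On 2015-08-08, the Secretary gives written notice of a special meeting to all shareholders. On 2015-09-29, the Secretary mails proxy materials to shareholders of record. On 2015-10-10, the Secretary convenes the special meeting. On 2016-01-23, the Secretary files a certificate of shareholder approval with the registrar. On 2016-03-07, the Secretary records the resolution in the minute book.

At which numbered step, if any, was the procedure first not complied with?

Step 5

Step 1: 81 days after 2015-07-09 (when the board resolution is passed) is 2015-09-28; 2015-07-10 is within that limit.
Step 2: the window is 12–32 days after 2015-07-10 (when the draft resolution is circulated), so 2015-07-22 through 2015-08-11; 2015-08-08 falls inside that range.
Step 3: 54 days after 2015-08-08 (when notice of the special meeting is given) is 2015-10-01; 2015-09-29 is within that limit.
Step 4: 115 days after 2015-08-08 (when notice of the special meeting is given) is 2015-12-01; done 2015-10-10 — timely.
Step 5: 89 days after 2015-10-21 (end of the 11-day objection period, which began when the special meeting is convened on 2015-10-10) is 2016-01-18; 2016-01-23 misses that deadline by 5 days.
That is the first point of non-compliance.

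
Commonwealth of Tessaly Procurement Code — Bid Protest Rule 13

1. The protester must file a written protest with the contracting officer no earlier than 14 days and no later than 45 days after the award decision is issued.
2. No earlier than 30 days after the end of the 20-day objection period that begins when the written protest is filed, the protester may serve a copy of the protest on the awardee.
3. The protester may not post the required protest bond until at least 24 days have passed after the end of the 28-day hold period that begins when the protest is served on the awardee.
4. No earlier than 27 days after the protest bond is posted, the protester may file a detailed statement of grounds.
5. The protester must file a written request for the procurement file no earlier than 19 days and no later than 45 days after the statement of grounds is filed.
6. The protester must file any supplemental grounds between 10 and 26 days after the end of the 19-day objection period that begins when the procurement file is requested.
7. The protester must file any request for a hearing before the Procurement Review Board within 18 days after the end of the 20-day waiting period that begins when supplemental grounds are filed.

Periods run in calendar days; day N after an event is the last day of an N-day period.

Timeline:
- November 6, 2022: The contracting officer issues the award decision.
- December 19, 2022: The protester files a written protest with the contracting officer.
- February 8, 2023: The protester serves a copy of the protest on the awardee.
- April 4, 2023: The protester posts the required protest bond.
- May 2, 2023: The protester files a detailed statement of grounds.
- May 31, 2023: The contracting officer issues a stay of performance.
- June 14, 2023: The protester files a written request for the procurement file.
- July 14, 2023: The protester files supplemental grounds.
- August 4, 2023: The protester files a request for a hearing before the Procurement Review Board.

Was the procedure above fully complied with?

Step 1 — 14 and 45 days from November 6, 2022 (when the award decision is issued) are November 20, 2022 and December 21, 2022 respectively; done December 19, 2022 — within the window.
Step 2 — must wait 30 days from January 8, 2023 (end of the 20-day objection period, which began when the written protest is filed on December 19, 2022), so not before February 7, 2023; done February 8, 2023 — permitted.
Step 3 — must wait 24 days from March 8, 2023 (end of the 28-day hold period, which began when the protest is served on the awardee on February 8, 2023), so not before April 1, 2023; April 4, 2023 is on or after that date.
Step 4 — must wait 27 days from April 4, 2023 (when the protest bond is posted), so not before May 1, 2023; done May 2, 2023, after the minimum wait.
Step 5 — 19 and 45 days from May 2, 2023 (when the statement of grounds is filed) are May 21, 2023 and June 16, 2023 respectively; June 14, 2023 falls inside that range.
Step 6 — 10 and 26 days from July 3, 2023 (end of the 19-day objection period, which began when the procurement file is requested on June 14, 2023) are July 13, 2023 and July 29, 2023 respectively; done July 14, 2023, which is between those dates.
Step 7 — counting 18 days from August 3, 2023 (end of the 20-day waiting period, which began when supplemental grounds are filed on July 14, 2023) gives a deadline of August 21, 2023; done August 4, 2023 — timely.

Yes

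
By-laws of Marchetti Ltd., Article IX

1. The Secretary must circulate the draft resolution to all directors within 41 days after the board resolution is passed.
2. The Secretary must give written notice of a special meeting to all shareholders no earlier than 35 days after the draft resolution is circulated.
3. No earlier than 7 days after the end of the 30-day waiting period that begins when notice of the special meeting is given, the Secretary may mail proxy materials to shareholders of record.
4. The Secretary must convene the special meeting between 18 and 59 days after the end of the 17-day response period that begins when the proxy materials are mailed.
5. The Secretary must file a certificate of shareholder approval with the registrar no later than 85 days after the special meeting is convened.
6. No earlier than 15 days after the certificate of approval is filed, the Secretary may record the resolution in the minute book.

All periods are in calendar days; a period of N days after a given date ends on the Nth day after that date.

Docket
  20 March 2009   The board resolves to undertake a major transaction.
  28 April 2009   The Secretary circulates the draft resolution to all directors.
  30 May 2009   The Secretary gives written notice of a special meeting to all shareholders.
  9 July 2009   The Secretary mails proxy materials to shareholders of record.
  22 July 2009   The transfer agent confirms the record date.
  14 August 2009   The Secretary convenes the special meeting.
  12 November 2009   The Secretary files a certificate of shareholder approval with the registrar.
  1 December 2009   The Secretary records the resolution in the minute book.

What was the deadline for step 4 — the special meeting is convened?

The proxy materials are mailed on 9 July 2009; the 17-day response period therefore ends 26 July 2009, and step 4 runs from that date. The window is 18–59 days after 26 July 2009; it closes on 23 September 2009.

23 September 2009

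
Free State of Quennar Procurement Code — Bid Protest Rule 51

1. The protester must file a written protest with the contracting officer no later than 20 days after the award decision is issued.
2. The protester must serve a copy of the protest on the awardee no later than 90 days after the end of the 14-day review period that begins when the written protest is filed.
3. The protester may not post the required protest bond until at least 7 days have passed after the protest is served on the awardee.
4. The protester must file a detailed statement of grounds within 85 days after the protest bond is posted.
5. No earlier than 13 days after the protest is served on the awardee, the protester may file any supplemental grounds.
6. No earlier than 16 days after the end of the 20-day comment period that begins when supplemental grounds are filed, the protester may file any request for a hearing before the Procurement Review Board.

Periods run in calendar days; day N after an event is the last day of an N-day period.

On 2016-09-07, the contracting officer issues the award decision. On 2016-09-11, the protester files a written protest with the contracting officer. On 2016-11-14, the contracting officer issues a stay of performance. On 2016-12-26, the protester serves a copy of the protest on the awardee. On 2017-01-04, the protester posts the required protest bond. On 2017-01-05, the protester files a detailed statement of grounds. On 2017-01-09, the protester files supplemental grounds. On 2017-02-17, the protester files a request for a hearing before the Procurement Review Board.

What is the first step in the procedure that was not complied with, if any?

Step 2

Step 1: 20 days after 2016-09-07 (when the award decision is issued) is 2016-09-27; 2016-09-11 is within that limit.
Step 2: 90 days after 2016-09-25 (end of the 14-day review period, which began when the written protest is filed on 2016-09-11) is 2016-12-24; done 2016-12-26 — 2 days late.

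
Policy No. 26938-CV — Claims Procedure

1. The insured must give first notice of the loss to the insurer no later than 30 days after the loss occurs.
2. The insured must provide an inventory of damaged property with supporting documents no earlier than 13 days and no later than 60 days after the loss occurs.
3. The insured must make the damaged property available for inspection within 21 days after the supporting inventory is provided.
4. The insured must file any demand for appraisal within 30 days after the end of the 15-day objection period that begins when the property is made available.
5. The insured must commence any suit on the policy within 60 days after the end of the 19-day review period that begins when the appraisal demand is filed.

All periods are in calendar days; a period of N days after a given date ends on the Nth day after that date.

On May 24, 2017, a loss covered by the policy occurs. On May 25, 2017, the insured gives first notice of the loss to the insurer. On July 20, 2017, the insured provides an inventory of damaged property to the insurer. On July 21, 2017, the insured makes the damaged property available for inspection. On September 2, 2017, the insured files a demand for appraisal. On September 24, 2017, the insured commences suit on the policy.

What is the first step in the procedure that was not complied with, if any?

None — every step was satisfied

(1) due by May 24, 2017 + 30 days = June 23, 2017; May 25, 2017 is within that limit.
(2) the permitted window runs from May 24, 2017 + 13 = June 6, 2017 to May 24, 2017 + 60 = July 23, 2017; done July 20, 2017 — within the window.
(3) due by July 20, 2017 + 21 days = August 10, 2017; July 21, 2017 is within that limit.
(4) due by August 5, 2017 + 30 days = September 4, 2017; September 2, 2017 is within that limit.
(5) due by September 21, 2017 + 60 days = November 20, 2017; September 24, 2017 is within that limit.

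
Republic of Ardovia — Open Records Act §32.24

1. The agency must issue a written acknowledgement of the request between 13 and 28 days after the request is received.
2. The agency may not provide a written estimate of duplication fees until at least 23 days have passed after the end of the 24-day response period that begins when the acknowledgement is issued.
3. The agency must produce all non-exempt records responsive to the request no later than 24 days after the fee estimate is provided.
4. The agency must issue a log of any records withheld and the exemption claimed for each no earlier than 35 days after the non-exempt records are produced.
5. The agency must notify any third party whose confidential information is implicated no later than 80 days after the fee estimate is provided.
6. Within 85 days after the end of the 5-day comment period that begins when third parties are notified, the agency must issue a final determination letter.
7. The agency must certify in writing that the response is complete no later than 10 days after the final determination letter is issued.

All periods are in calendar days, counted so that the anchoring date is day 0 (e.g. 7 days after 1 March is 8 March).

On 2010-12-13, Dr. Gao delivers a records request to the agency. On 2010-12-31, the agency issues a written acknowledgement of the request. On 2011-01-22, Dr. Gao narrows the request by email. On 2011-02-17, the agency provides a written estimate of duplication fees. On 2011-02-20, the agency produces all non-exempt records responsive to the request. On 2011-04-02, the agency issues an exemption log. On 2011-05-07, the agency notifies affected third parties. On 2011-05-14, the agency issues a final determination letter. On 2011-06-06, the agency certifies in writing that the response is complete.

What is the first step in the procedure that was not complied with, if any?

Step 7

Step 1 — 13 and 28 days from 2010-12-13 (when the request is received) are 2010-12-26 and 2011-01-10 respectively; done 2010-12-31, which is between those dates.
Step 2 — must wait 23 days from 2011-01-24 (end of the 24-day response period, which began when the acknowledgement is issued on 2010-12-31), so not before 2011-02-16; 2011-02-17 is on or after that date.
Step 3 — counting 24 days from 2011-02-17 (when the fee estimate is provided) gives a deadline of 2011-03-13; 2011-02-20 is within that limit.
Step 4 — must wait 35 days from 2011-02-20 (when the non-exempt records are produced), so not before 2011-03-27; done 2011-04-02 — permitted.
Step 5 — counting 80 days from 2011-02-17 (when the fee estimate is provided) gives a deadline of 2011-05-08; completed 2011-05-07, before the deadline.
Step 6 — counting 85 days from 2011-05-12 (end of the 5-day comment period, which began when third parties are notified on 2011-05-07) gives a deadline of 2011-08-05; 2011-05-14 is within that limit.
Step 7 — counting 10 days from 2011-05-14 (when the final determination letter is issued) gives a deadline of 2011-05-24; done 2011-06-06 — 13 days late.
The analysis stops there.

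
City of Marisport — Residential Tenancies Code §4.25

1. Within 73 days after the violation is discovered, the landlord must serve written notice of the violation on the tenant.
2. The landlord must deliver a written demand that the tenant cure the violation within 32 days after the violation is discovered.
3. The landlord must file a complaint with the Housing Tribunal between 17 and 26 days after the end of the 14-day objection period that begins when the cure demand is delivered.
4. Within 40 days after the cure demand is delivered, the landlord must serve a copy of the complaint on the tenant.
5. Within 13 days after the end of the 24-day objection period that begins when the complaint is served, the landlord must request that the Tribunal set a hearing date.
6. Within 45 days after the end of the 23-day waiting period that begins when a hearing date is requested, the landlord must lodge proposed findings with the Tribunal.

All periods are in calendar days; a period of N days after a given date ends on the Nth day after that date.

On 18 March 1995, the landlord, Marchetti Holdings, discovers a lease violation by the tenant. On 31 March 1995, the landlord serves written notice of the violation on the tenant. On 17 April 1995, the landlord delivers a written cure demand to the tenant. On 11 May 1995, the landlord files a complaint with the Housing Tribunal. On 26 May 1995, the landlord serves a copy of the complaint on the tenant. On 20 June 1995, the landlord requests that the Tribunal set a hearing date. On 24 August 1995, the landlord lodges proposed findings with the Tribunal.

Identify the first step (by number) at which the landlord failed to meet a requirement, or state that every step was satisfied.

Step 3

Step 1 — counting 73 days from 18 March 1995 (when the violation is discovered) gives a deadline of 30 May 1995; completed 31 March 1995, before the deadline.
Step 2 — counting 32 days from 18 March 1995 (when the violation is discovered) gives a deadline of 19 April 1995; 17 April 1995 is within that limit.
Step 3 — 17 and 26 days from 1 May 1995 (end of the 14-day objection period, which began when the cure demand is delivered on 17 April 1995) are 18 May 1995 and 27 May 1995 respectively; done 11 May 1995 — 7 days before the window opened.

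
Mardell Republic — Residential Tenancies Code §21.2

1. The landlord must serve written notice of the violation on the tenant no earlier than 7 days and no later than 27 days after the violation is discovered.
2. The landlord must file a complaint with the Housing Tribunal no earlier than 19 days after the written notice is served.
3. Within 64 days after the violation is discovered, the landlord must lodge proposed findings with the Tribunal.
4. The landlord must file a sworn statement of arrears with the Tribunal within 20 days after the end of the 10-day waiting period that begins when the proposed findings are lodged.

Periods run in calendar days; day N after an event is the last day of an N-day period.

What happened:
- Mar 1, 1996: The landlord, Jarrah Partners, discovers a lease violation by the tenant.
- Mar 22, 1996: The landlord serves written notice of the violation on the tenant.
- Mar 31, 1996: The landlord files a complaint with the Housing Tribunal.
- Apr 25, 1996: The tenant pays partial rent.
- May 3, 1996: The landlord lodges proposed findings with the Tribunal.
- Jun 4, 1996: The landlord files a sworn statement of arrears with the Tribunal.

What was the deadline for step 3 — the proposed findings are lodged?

Step 3 runs from Mar 1, 1996, when the violation is discovered. 64 days after Mar 1, 1996 is May 4, 1996.

May 4, 1996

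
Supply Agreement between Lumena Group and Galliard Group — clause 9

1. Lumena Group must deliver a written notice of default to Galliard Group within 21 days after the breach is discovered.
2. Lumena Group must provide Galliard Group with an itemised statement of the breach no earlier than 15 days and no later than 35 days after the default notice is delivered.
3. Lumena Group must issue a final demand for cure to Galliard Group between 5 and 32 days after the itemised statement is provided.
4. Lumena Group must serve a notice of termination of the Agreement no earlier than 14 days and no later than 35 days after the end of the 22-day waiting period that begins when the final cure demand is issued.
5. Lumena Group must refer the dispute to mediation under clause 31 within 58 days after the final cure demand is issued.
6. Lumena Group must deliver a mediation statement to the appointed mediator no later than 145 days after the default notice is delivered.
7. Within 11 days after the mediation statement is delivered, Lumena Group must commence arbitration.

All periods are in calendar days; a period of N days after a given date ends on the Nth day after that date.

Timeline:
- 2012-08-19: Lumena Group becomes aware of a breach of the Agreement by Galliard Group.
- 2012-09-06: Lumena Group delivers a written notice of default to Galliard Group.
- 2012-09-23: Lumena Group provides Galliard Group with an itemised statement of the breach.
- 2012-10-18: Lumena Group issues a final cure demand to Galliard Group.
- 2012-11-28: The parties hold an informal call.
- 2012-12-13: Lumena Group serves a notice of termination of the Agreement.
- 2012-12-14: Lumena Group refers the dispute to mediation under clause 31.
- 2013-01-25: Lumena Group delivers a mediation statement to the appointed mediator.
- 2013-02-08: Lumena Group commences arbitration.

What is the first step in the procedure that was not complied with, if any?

Step 1 — counting 21 days from 2012-08-19 (when the breach is discovered) gives a deadline of 2012-09-09; done 2012-09-06 — timely.
Step 2 — 15 and 35 days from 2012-09-06 (when the default notice is delivered) are 2012-09-21 and 2012-10-11 respectively; 2012-09-23 falls inside that range.
Step 3 — 5 and 32 days from 2012-09-23 (when the itemised statement is provided) are 2012-09-28 and 2012-10-25 respectively; done 2012-10-18, which is between those dates.
Step 4 — 14 and 35 days from 2012-11-09 (end of the 22-day waiting period, which began when the final cure demand is issued on 2012-10-18) are 2012-11-23 and 2012-12-14 respectively; done 2012-12-13 — within the window.
Step 5 — counting 58 days from 2012-10-18 (when the final cure demand is issued) gives a deadline of 2012-12-15; 2012-12-14 is within that limit.
Step 6 — counting 145 days from 2012-09-06 (when the default notice is delivered) gives a deadline of 2013-01-29; done 2013-01-25 — timely.
Step 7 — counting 11 days from 2013-01-25 (when the mediation statement is delivered) gives a deadline of 2013-02-05; not done until 2013-02-08, 3 days after the deadline.

Step 7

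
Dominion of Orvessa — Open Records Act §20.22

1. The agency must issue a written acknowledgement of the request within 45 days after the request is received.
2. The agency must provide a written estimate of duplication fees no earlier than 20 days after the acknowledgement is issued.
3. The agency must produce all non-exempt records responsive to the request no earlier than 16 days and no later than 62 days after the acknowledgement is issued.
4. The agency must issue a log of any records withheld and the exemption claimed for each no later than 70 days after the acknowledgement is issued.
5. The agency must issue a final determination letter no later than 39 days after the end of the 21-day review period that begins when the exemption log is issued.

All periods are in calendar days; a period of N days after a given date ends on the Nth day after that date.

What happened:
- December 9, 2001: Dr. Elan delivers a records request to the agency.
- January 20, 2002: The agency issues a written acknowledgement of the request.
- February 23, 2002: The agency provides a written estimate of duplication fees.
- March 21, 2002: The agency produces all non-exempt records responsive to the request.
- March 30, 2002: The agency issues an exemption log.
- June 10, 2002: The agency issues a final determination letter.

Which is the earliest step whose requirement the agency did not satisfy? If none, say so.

Step 5

Step 1: 45 days after December 9, 2001 (when the request is received) is January 23, 2002; completed January 20, 2002, before the deadline.
Step 2: the earliest permitted date is 20 days after January 20, 2002 (when the acknowledgement is issued), i.e. February 9, 2002; February 23, 2002 is on or after that date.
Step 3: the window is 16–62 days after January 20, 2002 (when the acknowledgement is issued), so February 5, 2002 through March 23, 2002; done March 21, 2002 — within the window.
Step 4: 70 days after January 20, 2002 (when the acknowledgement is issued) is March 31, 2002; March 30, 2002 is within that limit.
Step 5: 39 days after April 20, 2002 (end of the 21-day review period, which began when the exemption log is issued on March 30, 2002) is May 29, 2002; June 10, 2002 misses that deadline by 12 days.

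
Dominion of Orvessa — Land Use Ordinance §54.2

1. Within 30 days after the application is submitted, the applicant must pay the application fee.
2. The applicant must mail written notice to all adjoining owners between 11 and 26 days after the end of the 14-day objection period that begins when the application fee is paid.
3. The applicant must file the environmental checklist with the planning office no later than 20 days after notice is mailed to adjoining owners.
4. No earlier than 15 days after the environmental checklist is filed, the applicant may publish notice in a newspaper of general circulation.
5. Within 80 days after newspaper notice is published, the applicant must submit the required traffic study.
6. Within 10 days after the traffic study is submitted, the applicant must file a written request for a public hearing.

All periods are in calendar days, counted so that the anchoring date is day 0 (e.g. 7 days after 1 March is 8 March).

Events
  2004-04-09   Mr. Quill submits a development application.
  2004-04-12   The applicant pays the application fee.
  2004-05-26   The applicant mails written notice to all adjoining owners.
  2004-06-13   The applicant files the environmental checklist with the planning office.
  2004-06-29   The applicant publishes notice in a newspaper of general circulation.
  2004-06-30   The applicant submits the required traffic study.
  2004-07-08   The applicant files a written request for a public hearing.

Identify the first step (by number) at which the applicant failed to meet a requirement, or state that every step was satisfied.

Step 2

Step 1 — counting 30 days from 2004-04-09 (when the application is submitted) gives a deadline of 2004-05-09; 2004-04-12 is within that limit.
Step 2 — 11 and 26 days from 2004-04-26 (end of the 14-day objection period, which began when the application fee is paid on 2004-04-12) are 2004-05-07 and 2004-05-22 respectively; done 2004-05-26 — 4 days after the window closed.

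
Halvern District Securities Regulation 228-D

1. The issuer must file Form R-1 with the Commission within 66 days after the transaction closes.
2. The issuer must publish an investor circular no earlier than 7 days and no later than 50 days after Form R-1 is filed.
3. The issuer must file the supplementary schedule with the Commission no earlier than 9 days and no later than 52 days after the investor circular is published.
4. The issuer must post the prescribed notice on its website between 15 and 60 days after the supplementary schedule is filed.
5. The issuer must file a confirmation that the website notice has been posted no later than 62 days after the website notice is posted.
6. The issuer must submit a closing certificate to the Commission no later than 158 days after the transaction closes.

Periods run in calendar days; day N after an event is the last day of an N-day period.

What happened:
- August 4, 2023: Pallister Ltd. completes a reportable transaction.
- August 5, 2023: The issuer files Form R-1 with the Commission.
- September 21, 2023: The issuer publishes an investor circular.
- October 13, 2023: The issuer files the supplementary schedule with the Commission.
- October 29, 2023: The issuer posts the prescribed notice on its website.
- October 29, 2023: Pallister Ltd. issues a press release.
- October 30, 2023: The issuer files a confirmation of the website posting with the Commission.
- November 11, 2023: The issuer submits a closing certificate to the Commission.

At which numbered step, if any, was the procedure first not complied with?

Step 1 — counting 66 days from August 4, 2023 (when the transaction closes) gives a deadline of October 9, 2023; August 5, 2023 is within that limit.
Step 2 — 7 and 50 days from August 5, 2023 (when Form R-1 is filed) are August 12, 2023 and September 24, 2023 respectively; done September 21, 2023 — within the window.
Step 3 — 9 and 52 days from September 21, 2023 (when the investor circular is published) are September 30, 2023 and November 12, 2023 respectively; October 13, 2023 falls inside that range.
Step 4 — 15 and 60 days from October 13, 2023 (when the supplementary schedule is filed) are October 28, 2023 and December 12, 2023 respectively; done October 29, 2023, which is between those dates.
Step 5 — counting 62 days from October 29, 2023 (when the website notice is posted) gives a deadline of December 30, 2023; completed October 30, 2023, before the deadline.
Step 6 — counting 158 days from August 4, 2023 (when the transaction closes) gives a deadline of January 9, 2024; November 11, 2023 is within that limit.

None — every step was satisfied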